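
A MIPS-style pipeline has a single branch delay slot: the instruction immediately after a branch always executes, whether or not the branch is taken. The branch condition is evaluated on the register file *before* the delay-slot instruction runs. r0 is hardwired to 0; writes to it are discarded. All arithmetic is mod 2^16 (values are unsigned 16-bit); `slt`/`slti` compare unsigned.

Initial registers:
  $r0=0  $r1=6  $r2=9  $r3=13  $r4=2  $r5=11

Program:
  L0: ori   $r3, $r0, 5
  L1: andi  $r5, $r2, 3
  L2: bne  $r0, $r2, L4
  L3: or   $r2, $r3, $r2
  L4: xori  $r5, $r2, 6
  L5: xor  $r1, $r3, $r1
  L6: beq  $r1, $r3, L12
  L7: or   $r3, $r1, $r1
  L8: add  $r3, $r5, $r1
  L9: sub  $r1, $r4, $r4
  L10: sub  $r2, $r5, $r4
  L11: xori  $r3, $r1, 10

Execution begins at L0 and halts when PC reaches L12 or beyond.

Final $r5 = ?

11

[0] ori   $r3, $r0, 5  →  {$r0:0, $r1:6, $r2:9, $r3:5, $r4:2, $r5:11}
[1] andi  $r5, $r2, 3  →  {$r0:0, $r1:6, $r2:9, $r3:5, $r4:2, $r5:1}
[2] bne  $r0, $r2, L4  →  {$r0:0, $r1:6, $r2:9, $r3:5, $r4:2, $r5:1}  ⟨branch taken⟩
[3] or   $r2, $r3, $r2  →  {$r0:0, $r1:6, $r2:13, $r3:5, $r4:2, $r5:1}
[4] xori  $r5, $r2, 6  →  {$r0:0, $r1:6, $r2:13, $r3:5, $r4:2, $r5:11}
[5] xor  $r1, $r3, $r1  →  {$r0:0, $r1:3, $r2:13, $r3:5, $r4:2, $r5:11}
[6] beq  $r1, $r3, L12  →  {$r0:0, $r1:3, $r2:13, $r3:5, $r4:2, $r5:11}  ⟨branch fallthrough⟩
[7] or   $r3, $r1, $r1  →  {$r0:0, $r1:3, $r2:13, $r3:3, $r4:2, $r5:11}
[8] add  $r3, $r5, $r1  →  {$r0:0, $r1:3, $r2:13, $r3:14, $r4:2, $r5:11}
[9] sub  $r1, $r4, $r4  →  {$r0:0, $r1:0, $r2:13, $r3:14, $r4:2, $r5:11}
[10] sub  $r2, $r5, $r4  →  {$r0:0, $r1:0, $r2:9, $r3:14, $r4:2, $r5:11}
[11] xori  $r3, $r1, 10  →  {$r0:0, $r1:0, $r2:9, $r3:10, $r4:2, $r5:11}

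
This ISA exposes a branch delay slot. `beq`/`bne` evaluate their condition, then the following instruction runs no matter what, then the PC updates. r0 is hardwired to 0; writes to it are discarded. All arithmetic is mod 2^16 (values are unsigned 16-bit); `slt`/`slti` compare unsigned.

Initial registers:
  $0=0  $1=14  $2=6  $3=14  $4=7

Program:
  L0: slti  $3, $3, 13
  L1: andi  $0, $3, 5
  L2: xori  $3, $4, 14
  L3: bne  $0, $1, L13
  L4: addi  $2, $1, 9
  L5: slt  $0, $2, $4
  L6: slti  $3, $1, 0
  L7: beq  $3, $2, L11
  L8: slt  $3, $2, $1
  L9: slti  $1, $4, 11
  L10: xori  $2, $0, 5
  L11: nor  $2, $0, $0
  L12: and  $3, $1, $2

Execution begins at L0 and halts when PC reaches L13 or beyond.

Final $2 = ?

23

PC=0  slti  $3, $3, 13       | $0=0 $1=14 $2=6 $3=0 $4=7
PC=1  andi  $0, $3, 5        | $0=0 $1=14 $2=6 $3=0 $4=7
PC=2  xori  $3, $4, 14       | $0=0 $1=14 $2=6 $3=9 $4=7
PC=3  bne  $0, $1, L13       | $0=0 $1=14 $2=6 $3=9 $4=7  [TAKEN]
PC=4  addi  $2, $1, 9        | $0=0 $1=14 $2=23 $3=9 $4=7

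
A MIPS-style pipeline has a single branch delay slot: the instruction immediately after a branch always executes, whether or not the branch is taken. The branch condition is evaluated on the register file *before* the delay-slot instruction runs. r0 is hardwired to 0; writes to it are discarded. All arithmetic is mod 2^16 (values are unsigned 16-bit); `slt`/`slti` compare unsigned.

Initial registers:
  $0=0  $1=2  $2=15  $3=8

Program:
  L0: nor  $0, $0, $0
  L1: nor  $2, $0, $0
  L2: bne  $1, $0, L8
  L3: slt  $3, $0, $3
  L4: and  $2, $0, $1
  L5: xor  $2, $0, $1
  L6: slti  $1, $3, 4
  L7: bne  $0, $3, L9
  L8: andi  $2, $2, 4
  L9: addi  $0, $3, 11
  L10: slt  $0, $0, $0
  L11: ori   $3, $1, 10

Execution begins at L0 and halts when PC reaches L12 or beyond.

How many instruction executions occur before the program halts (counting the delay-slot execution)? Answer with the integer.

PC=0  nor  $0, $0, $0        | $0=0 $1=2 $2=15 $3=8
PC=1  nor  $2, $0, $0        | $0=0 $1=2 $2=65535 $3=8
PC=2  bne  $1, $0, L8        | $0=0 $1=2 $2=65535 $3=8  [TAKEN]
PC=3  slt  $3, $0, $3        | $0=0 $1=2 $2=65535 $3=1
PC=8  andi  $2, $2, 4        | $0=0 $1=2 $2=4 $3=1
PC=9  addi  $0, $3, 11       | $0=0 $1=2 $2=4 $3=1
PC=10 slt  $0, $0, $0        | $0=0 $1=2 $2=4 $3=1
PC=11 ori   $3, $1, 10       | $0=0 $1=2 $2=4 $3=10

8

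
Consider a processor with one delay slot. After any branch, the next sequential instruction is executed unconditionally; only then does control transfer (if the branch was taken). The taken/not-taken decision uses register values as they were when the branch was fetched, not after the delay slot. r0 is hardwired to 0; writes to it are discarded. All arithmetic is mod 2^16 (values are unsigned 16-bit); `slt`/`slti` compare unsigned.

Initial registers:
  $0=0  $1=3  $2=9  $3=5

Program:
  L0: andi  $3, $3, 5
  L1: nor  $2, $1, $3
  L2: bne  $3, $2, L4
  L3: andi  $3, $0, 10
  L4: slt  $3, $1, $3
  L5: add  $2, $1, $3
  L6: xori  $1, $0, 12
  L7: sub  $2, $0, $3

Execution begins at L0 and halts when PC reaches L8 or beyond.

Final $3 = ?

0

PC=0  andi  $3, $3, 5        | $0=0 $1=3 $2=9 $3=5
PC=1  nor  $2, $1, $3        | $0=0 $1=3 $2=65528 $3=5
PC=2  bne  $3, $2, L4        | $0=0 $1=3 $2=65528 $3=5  [TAKEN]
PC=3  andi  $3, $0, 10       | $0=0 $1=3 $2=65528 $3=0
PC=4  slt  $3, $1, $3        | $0=0 $1=3 $2=65528 $3=0
PC=5  add  $2, $1, $3        | $0=0 $1=3 $2=3 $3=0
PC=6  xori  $1, $0, 12       | $0=0 $1=12 $2=3 $3=0
PC=7  sub  $2, $0, $3        | $0=0 $1=12 $2=0 $3=0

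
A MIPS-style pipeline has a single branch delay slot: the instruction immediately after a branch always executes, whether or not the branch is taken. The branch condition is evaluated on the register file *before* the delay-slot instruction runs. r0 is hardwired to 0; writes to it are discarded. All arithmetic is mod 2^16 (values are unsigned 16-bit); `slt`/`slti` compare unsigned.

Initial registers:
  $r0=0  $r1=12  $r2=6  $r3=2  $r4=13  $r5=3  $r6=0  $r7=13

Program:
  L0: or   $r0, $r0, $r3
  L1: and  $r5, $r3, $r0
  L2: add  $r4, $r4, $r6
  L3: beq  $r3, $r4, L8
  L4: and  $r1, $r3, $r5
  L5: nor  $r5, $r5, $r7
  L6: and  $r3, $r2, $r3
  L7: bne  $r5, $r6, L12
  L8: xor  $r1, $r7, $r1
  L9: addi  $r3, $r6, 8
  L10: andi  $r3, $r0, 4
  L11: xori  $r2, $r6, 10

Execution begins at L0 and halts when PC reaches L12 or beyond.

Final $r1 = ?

PC=0  or   $r0, $r0, $r3     | $r0=0 $r1=12 $r2=6 $r3=2 $r4=13 $r5=3 $r6=0 $r7=13
PC=1  and  $r5, $r3, $r0     | $r0=0 $r1=12 $r2=6 $r3=2 $r4=13 $r5=0 $r6=0 $r7=13
PC=2  add  $r4, $r4, $r6     | $r0=0 $r1=12 $r2=6 $r3=2 $r4=13 $r5=0 $r6=0 $r7=13
PC=3  beq  $r3, $r4, L8      | $r0=0 $r1=12 $r2=6 $r3=2 $r4=13 $r5=0 $r6=0 $r7=13  [not taken]
PC=4  and  $r1, $r3, $r5     | $r0=0 $r1=0 $r2=6 $r3=2 $r4=13 $r5=0 $r6=0 $r7=13
PC=5  nor  $r5, $r5, $r7     | $r0=0 $r1=0 $r2=6 $r3=2 $r4=13 $r5=65522 $r6=0 $r7=13
PC=6  and  $r3, $r2, $r3     | $r0=0 $r1=0 $r2=6 $r3=2 $r4=13 $r5=65522 $r6=0 $r7=13
PC=7  bne  $r5, $r6, L12     | $r0=0 $r1=0 $r2=6 $r3=2 $r4=13 $r5=65522 $r6=0 $r7=13  [TAKEN]
PC=8  xor  $r1, $r7, $r1     | $r0=0 $r1=13 $r2=6 $r3=2 $r4=13 $r5=65522 $r6=0 $r7=13

13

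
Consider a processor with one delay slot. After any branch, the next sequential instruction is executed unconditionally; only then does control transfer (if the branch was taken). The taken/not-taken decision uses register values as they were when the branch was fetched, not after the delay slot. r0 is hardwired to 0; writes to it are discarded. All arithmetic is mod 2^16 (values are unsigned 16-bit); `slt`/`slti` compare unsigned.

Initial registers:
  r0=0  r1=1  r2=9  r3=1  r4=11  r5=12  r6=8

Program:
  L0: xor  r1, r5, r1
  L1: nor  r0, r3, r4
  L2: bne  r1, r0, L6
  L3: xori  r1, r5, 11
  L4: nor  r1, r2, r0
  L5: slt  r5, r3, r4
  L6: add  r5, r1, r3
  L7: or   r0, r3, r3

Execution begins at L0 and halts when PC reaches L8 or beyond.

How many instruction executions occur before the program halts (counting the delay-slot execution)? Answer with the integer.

6

[0] xor  r1, r5, r1  →  {r0:0, r1:13, r2:9, r3:1, r4:11, r5:12, r6:8}
[1] nor  r0, r3, r4  →  {r0:0, r1:13, r2:9, r3:1, r4:11, r5:12, r6:8}
[2] bne  r1, r0, L6  →  {r0:0, r1:13, r2:9, r3:1, r4:11, r5:12, r6:8}  ⟨branch taken⟩
[3] xori  r1, r5, 11  →  {r0:0, r1:7, r2:9, r3:1, r4:11, r5:12, r6:8}
[6] add  r5, r1, r3  →  {r0:0, r1:7, r2:9, r3:1, r4:11, r5:8, r6:8}
[7] or   r0, r3, r3  →  {r0:0, r1:7, r2:9, r3:1, r4:11, r5:8, r6:8}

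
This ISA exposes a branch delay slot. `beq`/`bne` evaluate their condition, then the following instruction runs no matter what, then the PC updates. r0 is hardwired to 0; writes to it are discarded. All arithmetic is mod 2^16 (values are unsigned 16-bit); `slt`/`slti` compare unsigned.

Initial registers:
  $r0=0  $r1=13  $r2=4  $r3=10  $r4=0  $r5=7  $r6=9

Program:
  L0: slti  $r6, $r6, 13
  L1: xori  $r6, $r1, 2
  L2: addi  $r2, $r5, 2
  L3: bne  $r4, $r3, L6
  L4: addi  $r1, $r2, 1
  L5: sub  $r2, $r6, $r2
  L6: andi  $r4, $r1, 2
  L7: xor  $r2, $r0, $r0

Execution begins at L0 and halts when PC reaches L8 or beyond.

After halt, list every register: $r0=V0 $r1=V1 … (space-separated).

$r0=0 $r1=10 $r2=0 $r3=10 $r4=2 $r5=7 $r6=15

#0 slti  $r6, $r6, 13 ; 0/13/4/10/0/7/1
#1 xori  $r6, $r1, 2 ; 0/13/4/10/0/7/15
#2 addi  $r2, $r5, 2 ; 0/13/9/10/0/7/15
#3 bne  $r4, $r3, L6 ; 0/13/9/10/0/7/15 ; →target
#4 addi  $r1, $r2, 1 ; 0/10/9/10/0/7/15
#6 andi  $r4, $r1, 2 ; 0/10/9/10/2/7/15
#7 xor  $r2, $r0, $r0 ; 0/10/0/10/2/7/15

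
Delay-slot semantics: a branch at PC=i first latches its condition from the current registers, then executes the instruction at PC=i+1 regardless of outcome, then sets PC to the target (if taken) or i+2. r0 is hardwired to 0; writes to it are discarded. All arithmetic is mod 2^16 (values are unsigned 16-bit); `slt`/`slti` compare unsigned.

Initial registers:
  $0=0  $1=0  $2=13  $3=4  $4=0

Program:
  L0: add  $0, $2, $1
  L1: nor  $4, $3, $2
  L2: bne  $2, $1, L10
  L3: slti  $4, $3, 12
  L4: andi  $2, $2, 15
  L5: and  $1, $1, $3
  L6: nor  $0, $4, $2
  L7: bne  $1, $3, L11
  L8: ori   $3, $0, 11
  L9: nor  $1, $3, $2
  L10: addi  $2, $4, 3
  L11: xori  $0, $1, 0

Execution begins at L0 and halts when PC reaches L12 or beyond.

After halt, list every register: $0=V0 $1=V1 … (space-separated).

PC=0  add  $0, $2, $1        | $0=0 $1=0 $2=13 $3=4 $4=0
PC=1  nor  $4, $3, $2        | $0=0 $1=0 $2=13 $3=4 $4=65522
PC=2  bne  $2, $1, L10       | $0=0 $1=0 $2=13 $3=4 $4=65522  [TAKEN]
PC=3  slti  $4, $3, 12       | $0=0 $1=0 $2=13 $3=4 $4=1
PC=10 addi  $2, $4, 3        | $0=0 $1=0 $2=4 $3=4 $4=1
PC=11 xori  $0, $1, 0        | $0=0 $1=0 $2=4 $3=4 $4=1

$0=0 $1=0 $2=4 $3=4 $4=1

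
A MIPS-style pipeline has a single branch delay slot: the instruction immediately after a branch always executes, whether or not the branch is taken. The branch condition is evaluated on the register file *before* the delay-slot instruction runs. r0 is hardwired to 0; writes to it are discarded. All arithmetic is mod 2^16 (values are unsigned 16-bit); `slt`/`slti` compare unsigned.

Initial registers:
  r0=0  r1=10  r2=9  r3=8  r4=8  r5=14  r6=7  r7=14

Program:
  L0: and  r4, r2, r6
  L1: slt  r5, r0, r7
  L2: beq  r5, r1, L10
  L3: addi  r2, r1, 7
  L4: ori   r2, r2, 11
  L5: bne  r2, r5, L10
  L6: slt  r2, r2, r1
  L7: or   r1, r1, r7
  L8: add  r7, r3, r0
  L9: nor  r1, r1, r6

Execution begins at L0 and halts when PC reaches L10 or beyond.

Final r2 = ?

0

  step pc=0: and  r4, r2, r6  regs=(0,10,9,8,1,14,7,14)
  step pc=1: slt  r5, r0, r7  regs=(0,10,9,8,1,1,7,14)
  step pc=2: beq  r5, r1, L10  cond=F  regs=(0,10,9,8,1,1,7,14)
  step pc=3: addi  r2, r1, 7  regs=(0,10,17,8,1,1,7,14)
  step pc=4: ori   r2, r2, 11  regs=(0,10,27,8,1,1,7,14)
  step pc=5: bne  r2, r5, L10  cond=T  regs=(0,10,27,8,1,1,7,14)
  step pc=6: slt  r2, r2, r1  regs=(0,10,0,8,1,1,7,14)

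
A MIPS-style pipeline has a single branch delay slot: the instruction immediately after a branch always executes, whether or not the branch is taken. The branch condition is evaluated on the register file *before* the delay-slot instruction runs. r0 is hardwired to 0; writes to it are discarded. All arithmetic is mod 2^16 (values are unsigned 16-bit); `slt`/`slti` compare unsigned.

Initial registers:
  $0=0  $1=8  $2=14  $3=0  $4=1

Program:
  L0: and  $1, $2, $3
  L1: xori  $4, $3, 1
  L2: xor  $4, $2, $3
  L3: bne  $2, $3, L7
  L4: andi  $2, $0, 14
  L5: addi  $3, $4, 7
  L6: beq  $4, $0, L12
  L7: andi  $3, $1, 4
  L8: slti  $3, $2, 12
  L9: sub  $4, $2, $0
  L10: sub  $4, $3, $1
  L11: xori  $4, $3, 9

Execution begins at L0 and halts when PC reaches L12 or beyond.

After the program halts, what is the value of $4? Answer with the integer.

8

#0 and  $1, $2, $3 ; 0/0/14/0/1
#1 xori  $4, $3, 1 ; 0/0/14/0/1
#2 xor  $4, $2, $3 ; 0/0/14/0/14
#3 bne  $2, $3, L7 ; 0/0/14/0/14 ; →target
#4 andi  $2, $0, 14 ; 0/0/0/0/14
#7 andi  $3, $1, 4 ; 0/0/0/0/14
#8 slti  $3, $2, 12 ; 0/0/0/1/14
#9 sub  $4, $2, $0 ; 0/0/0/1/0
#10 sub  $4, $3, $1 ; 0/0/0/1/1
#11 xori  $4, $3, 9 ; 0/0/0/1/8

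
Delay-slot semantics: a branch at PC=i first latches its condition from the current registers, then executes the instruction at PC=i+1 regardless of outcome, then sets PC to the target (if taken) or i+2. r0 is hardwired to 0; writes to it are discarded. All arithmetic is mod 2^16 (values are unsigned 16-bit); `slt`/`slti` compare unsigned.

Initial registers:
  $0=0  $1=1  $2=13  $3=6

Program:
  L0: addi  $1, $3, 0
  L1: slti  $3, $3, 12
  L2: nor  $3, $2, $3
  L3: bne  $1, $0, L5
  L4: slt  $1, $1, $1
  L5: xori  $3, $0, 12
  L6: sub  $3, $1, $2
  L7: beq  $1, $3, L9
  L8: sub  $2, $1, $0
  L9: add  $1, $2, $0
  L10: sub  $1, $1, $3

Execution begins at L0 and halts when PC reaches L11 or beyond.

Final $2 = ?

0

#0 addi  $1, $3, 0 ; 0/6/13/6
#1 slti  $3, $3, 12 ; 0/6/13/1
#2 nor  $3, $2, $3 ; 0/6/13/65522
#3 bne  $1, $0, L5 ; 0/6/13/65522 ; →target
#4 slt  $1, $1, $1 ; 0/0/13/65522
#5 xori  $3, $0, 12 ; 0/0/13/12
#6 sub  $3, $1, $2 ; 0/0/13/65523
#7 beq  $1, $3, L9 ; 0/0/13/65523 ; →fallthru
#8 sub  $2, $1, $0 ; 0/0/0/65523
#9 add  $1, $2, $0 ; 0/0/0/65523
#10 sub  $1, $1, $3 ; 0/13/0/65523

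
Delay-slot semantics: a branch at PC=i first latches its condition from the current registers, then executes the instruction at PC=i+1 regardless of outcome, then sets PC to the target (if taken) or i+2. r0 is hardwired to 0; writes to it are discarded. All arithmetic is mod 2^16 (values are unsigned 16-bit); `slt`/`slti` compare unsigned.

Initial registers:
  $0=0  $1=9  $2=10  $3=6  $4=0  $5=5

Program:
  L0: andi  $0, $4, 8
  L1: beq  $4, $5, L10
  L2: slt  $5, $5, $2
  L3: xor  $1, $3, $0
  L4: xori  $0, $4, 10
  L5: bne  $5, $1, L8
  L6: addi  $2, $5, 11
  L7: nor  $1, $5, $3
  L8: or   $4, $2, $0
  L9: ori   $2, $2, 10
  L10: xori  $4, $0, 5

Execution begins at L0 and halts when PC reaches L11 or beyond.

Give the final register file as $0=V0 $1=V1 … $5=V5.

  step pc=0: andi  $0, $4, 8  regs=(0,9,10,6,0,5)
  step pc=1: beq  $4, $5, L10  cond=F  regs=(0,9,10,6,0,5)
  step pc=2: slt  $5, $5, $2  regs=(0,9,10,6,0,1)
  step pc=3: xor  $1, $3, $0  regs=(0,6,10,6,0,1)
  step pc=4: xori  $0, $4, 10  regs=(0,6,10,6,0,1)
  step pc=5: bne  $5, $1, L8  cond=T  regs=(0,6,10,6,0,1)
  step pc=6: addi  $2, $5, 11  regs=(0,6,12,6,0,1)
  step pc=8: or   $4, $2, $0  regs=(0,6,12,6,12,1)
  step pc=9: ori   $2, $2, 10  regs=(0,6,14,6,12,1)
  step pc=10: xori  $4, $0, 5  regs=(0,6,14,6,5,1)

$0=0 $1=6 $2=14 $3=6 $4=5 $5=1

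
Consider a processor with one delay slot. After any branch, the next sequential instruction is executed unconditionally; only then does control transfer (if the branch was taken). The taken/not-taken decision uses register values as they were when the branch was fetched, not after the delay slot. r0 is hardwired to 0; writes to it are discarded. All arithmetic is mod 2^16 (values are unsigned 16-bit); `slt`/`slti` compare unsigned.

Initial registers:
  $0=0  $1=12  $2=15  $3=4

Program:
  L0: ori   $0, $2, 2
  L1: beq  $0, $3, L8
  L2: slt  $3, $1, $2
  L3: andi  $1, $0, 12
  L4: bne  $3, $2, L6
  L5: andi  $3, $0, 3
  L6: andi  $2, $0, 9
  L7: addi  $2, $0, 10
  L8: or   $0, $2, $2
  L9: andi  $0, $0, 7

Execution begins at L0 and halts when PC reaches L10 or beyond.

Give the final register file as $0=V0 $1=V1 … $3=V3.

$0=0 $1=0 $2=10 $3=0

  step pc=0: ori   $0, $2, 2  regs=(0,12,15,4)
  step pc=1: beq  $0, $3, L8  cond=F  regs=(0,12,15,4)
  step pc=2: slt  $3, $1, $2  regs=(0,12,15,1)
  step pc=3: andi  $1, $0, 12  regs=(0,0,15,1)
  step pc=4: bne  $3, $2, L6  cond=T  regs=(0,0,15,1)
  step pc=5: andi  $3, $0, 3  regs=(0,0,15,0)
  step pc=6: andi  $2, $0, 9  regs=(0,0,0,0)
  step pc=7: addi  $2, $0, 10  regs=(0,0,10,0)
  step pc=8: or   $0, $2, $2  regs=(0,0,10,0)
  step pc=9: andi  $0, $0, 7  regs=(0,0,10,0)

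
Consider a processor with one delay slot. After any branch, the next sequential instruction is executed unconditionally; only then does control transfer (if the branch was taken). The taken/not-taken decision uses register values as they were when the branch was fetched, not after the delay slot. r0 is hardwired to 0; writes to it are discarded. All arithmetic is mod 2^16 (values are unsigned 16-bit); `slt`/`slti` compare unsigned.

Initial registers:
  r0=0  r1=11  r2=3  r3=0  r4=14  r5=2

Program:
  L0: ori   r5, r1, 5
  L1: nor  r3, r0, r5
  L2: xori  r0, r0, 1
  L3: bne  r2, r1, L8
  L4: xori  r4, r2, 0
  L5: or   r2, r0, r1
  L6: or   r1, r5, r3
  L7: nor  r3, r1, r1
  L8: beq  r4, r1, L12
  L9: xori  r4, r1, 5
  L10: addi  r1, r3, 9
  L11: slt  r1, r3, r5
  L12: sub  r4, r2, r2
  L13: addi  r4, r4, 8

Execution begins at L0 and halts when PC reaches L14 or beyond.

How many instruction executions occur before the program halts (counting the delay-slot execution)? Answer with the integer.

  step pc=0: ori   r5, r1, 5  regs=(0,11,3,0,14,15)
  step pc=1: nor  r3, r0, r5  regs=(0,11,3,65520,14,15)
  step pc=2: xori  r0, r0, 1  regs=(0,11,3,65520,14,15)
  step pc=3: bne  r2, r1, L8  cond=T  regs=(0,11,3,65520,14,15)
  step pc=4: xori  r4, r2, 0  regs=(0,11,3,65520,3,15)
  step pc=8: beq  r4, r1, L12  cond=F  regs=(0,11,3,65520,3,15)
  step pc=9: xori  r4, r1, 5  regs=(0,11,3,65520,14,15)
  step pc=10: addi  r1, r3, 9  regs=(0,65529,3,65520,14,15)
  step pc=11: slt  r1, r3, r5  regs=(0,0,3,65520,14,15)
  step pc=12: sub  r4, r2, r2  regs=(0,0,3,65520,0,15)
  step pc=13: addi  r4, r4, 8  regs=(0,0,3,65520,8,15)

11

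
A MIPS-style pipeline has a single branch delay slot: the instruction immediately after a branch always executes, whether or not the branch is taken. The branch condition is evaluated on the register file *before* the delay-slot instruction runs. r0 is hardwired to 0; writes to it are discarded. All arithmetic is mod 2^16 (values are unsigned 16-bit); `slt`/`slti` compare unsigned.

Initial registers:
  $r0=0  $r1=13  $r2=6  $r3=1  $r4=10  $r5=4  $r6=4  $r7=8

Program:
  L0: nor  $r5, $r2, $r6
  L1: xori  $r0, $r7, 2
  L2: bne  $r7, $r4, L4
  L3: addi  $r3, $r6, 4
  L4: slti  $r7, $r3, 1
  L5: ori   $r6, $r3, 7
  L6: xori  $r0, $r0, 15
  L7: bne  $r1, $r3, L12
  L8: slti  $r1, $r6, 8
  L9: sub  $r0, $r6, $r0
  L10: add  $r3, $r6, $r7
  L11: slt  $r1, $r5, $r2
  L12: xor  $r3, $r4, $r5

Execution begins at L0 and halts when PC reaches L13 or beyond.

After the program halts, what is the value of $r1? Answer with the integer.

PC=0  nor  $r5, $r2, $r6     | $r0=0 $r1=13 $r2=6 $r3=1 $r4=10 $r5=65529 $r6=4 $r7=8
PC=1  xori  $r0, $r7, 2      | $r0=0 $r1=13 $r2=6 $r3=1 $r4=10 $r5=65529 $r6=4 $r7=8
PC=2  bne  $r7, $r4, L4      | $r0=0 $r1=13 $r2=6 $r3=1 $r4=10 $r5=65529 $r6=4 $r7=8  [TAKEN]
PC=3  addi  $r3, $r6, 4      | $r0=0 $r1=13 $r2=6 $r3=8 $r4=10 $r5=65529 $r6=4 $r7=8
PC=4  slti  $r7, $r3, 1      | $r0=0 $r1=13 $r2=6 $r3=8 $r4=10 $r5=65529 $r6=4 $r7=0
PC=5  ori   $r6, $r3, 7      | $r0=0 $r1=13 $r2=6 $r3=8 $r4=10 $r5=65529 $r6=15 $r7=0
PC=6  xori  $r0, $r0, 15     | $r0=0 $r1=13 $r2=6 $r3=8 $r4=10 $r5=65529 $r6=15 $r7=0
PC=7  bne  $r1, $r3, L12     | $r0=0 $r1=13 $r2=6 $r3=8 $r4=10 $r5=65529 $r6=15 $r7=0  [TAKEN]
PC=8  slti  $r1, $r6, 8      | $r0=0 $r1=0 $r2=6 $r3=8 $r4=10 $r5=65529 $r6=15 $r7=0
PC=12 xor  $r3, $r4, $r5     | $r0=0 $r1=0 $r2=6 $r3=65523 $r4=10 $r5=65529 $r6=15 $r7=0

0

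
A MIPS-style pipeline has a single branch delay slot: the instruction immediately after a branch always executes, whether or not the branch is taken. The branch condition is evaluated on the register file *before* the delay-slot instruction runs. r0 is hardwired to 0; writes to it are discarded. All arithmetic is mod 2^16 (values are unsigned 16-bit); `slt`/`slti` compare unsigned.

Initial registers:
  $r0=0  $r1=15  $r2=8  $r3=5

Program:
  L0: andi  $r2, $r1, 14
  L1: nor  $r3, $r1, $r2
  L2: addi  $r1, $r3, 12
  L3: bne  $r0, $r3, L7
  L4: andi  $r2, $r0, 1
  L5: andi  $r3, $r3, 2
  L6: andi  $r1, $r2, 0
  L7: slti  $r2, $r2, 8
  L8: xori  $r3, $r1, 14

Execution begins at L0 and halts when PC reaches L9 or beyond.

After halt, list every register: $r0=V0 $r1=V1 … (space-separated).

  step pc=0: andi  $r2, $r1, 14  regs=(0,15,14,5)
  step pc=1: nor  $r3, $r1, $r2  regs=(0,15,14,65520)
  step pc=2: addi  $r1, $r3, 12  regs=(0,65532,14,65520)
  step pc=3: bne  $r0, $r3, L7  cond=T  regs=(0,65532,14,65520)
  step pc=4: andi  $r2, $r0, 1  regs=(0,65532,0,65520)
  step pc=7: slti  $r2, $r2, 8  regs=(0,65532,1,65520)
  step pc=8: xori  $r3, $r1, 14  regs=(0,65532,1,65522)

$r0=0 $r1=65532 $r2=1 $r3=65522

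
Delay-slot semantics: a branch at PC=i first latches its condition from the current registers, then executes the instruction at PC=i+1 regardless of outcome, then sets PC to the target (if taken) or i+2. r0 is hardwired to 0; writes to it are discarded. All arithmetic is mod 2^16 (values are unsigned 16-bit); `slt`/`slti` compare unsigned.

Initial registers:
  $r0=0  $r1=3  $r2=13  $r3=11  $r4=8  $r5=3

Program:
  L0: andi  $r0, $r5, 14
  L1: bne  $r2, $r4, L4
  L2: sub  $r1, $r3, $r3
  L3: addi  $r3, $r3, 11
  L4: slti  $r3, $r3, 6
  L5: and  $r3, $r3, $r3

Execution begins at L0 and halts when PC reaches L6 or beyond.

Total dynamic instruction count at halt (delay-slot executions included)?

5

[0] andi  $r0, $r5, 14  →  {$r0:0, $r1:3, $r2:13, $r3:11, $r4:8, $r5:3}
[1] bne  $r2, $r4, L4  →  {$r0:0, $r1:3, $r2:13, $r3:11, $r4:8, $r5:3}  ⟨branch taken⟩
[2] sub  $r1, $r3, $r3  →  {$r0:0, $r1:0, $r2:13, $r3:11, $r4:8, $r5:3}
[4] slti  $r3, $r3, 6  →  {$r0:0, $r1:0, $r2:13, $r3:0, $r4:8, $r5:3}
[5] and  $r3, $r3, $r3  →  {$r0:0, $r1:0, $r2:13, $r3:0, $r4:8, $r5:3}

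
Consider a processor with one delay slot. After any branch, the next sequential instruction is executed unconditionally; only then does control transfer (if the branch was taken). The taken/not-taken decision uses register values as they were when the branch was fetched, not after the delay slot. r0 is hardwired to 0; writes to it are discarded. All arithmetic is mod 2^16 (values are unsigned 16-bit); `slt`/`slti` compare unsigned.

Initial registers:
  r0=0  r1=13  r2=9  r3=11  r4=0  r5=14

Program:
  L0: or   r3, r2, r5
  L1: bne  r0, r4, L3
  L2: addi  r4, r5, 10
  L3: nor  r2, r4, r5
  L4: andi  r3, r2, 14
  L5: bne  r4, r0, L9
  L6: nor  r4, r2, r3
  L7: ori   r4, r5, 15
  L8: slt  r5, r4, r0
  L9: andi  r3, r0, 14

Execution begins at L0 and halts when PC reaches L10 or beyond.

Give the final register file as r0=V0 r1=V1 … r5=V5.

#0 or   r3, r2, r5 ; 0/13/9/15/0/14
#1 bne  r0, r4, L3 ; 0/13/9/15/0/14 ; →fallthru
#2 addi  r4, r5, 10 ; 0/13/9/15/24/14
#3 nor  r2, r4, r5 ; 0/13/65505/15/24/14
#4 andi  r3, r2, 14 ; 0/13/65505/0/24/14
#5 bne  r4, r0, L9 ; 0/13/65505/0/24/14 ; →target
#6 nor  r4, r2, r3 ; 0/13/65505/0/30/14
#9 andi  r3, r0, 14 ; 0/13/65505/0/30/14

r0=0 r1=13 r2=65505 r3=0 r4=30 r5=14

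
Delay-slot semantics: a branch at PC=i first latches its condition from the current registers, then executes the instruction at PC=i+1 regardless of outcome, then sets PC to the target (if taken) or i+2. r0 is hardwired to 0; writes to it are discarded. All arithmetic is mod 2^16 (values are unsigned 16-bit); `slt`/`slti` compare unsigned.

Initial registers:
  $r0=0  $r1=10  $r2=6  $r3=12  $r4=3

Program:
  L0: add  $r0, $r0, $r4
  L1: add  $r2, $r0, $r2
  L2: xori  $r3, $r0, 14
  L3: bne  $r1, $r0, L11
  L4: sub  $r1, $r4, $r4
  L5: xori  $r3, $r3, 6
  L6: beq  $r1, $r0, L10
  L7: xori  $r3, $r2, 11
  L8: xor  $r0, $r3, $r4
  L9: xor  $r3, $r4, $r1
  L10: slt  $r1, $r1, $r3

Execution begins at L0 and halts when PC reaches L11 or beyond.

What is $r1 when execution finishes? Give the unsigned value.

  step pc=0: add  $r0, $r0, $r4  regs=(0,10,6,12,3)
  step pc=1: add  $r2, $r0, $r2  regs=(0,10,6,12,3)
  step pc=2: xori  $r3, $r0, 14  regs=(0,10,6,14,3)
  step pc=3: bne  $r1, $r0, L11  cond=T  regs=(0,10,6,14,3)
  step pc=4: sub  $r1, $r4, $r4  regs=(0,0,6,14,3)

0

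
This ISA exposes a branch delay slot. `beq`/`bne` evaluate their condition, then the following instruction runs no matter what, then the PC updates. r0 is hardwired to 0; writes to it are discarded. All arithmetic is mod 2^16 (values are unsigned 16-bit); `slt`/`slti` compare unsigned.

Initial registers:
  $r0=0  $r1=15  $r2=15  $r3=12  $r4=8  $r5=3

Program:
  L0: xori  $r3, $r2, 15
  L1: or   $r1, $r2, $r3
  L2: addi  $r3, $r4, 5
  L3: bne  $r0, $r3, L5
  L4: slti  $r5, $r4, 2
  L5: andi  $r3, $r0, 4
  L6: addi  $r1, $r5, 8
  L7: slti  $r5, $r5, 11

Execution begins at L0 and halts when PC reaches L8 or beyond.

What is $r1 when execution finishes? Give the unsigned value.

8

PC=0  xori  $r3, $r2, 15     | $r0=0 $r1=15 $r2=15 $r3=0 $r4=8 $r5=3
PC=1  or   $r1, $r2, $r3     | $r0=0 $r1=15 $r2=15 $r3=0 $r4=8 $r5=3
PC=2  addi  $r3, $r4, 5      | $r0=0 $r1=15 $r2=15 $r3=13 $r4=8 $r5=3
PC=3  bne  $r0, $r3, L5      | $r0=0 $r1=15 $r2=15 $r3=13 $r4=8 $r5=3  [TAKEN]
PC=4  slti  $r5, $r4, 2      | $r0=0 $r1=15 $r2=15 $r3=13 $r4=8 $r5=0
PC=5  andi  $r3, $r0, 4      | $r0=0 $r1=15 $r2=15 $r3=0 $r4=8 $r5=0
PC=6  addi  $r1, $r5, 8      | $r0=0 $r1=8 $r2=15 $r3=0 $r4=8 $r5=0
PC=7  slti  $r5, $r5, 11     | $r0=0 $r1=8 $r2=15 $r3=0 $r4=8 $r5=1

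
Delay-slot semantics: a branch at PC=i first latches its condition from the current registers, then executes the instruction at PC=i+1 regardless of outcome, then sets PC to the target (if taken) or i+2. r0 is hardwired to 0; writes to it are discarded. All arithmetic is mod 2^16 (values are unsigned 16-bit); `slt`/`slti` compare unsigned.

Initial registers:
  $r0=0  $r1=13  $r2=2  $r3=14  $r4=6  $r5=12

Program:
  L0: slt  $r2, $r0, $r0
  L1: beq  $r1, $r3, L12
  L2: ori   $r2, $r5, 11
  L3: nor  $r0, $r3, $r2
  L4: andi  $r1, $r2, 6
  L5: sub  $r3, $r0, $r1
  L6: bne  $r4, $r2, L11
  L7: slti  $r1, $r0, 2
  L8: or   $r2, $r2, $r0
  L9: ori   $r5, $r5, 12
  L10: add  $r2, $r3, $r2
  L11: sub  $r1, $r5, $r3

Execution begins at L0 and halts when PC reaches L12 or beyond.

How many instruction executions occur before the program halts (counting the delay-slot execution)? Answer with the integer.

[0] slt  $r2, $r0, $r0  →  {$r0:0, $r1:13, $r2:0, $r3:14, $r4:6, $r5:12}
[1] beq  $r1, $r3, L12  →  {$r0:0, $r1:13, $r2:0, $r3:14, $r4:6, $r5:12}  ⟨branch fallthrough⟩
[2] ori   $r2, $r5, 11  →  {$r0:0, $r1:13, $r2:15, $r3:14, $r4:6, $r5:12}
[3] nor  $r0, $r3, $r2  →  {$r0:0, $r1:13, $r2:15, $r3:14, $r4:6, $r5:12}
[4] andi  $r1, $r2, 6  →  {$r0:0, $r1:6, $r2:15, $r3:14, $r4:6, $r5:12}
[5] sub  $r3, $r0, $r1  →  {$r0:0, $r1:6, $r2:15, $r3:65530, $r4:6, $r5:12}
[6] bne  $r4, $r2, L11  →  {$r0:0, $r1:6, $r2:15, $r3:65530, $r4:6, $r5:12}  ⟨branch taken⟩
[7] slti  $r1, $r0, 2  →  {$r0:0, $r1:1, $r2:15, $r3:65530, $r4:6, $r5:12}
[11] sub  $r1, $r5, $r3  →  {$r0:0, $r1:18, $r2:15, $r3:65530, $r4:6, $r5:12}

9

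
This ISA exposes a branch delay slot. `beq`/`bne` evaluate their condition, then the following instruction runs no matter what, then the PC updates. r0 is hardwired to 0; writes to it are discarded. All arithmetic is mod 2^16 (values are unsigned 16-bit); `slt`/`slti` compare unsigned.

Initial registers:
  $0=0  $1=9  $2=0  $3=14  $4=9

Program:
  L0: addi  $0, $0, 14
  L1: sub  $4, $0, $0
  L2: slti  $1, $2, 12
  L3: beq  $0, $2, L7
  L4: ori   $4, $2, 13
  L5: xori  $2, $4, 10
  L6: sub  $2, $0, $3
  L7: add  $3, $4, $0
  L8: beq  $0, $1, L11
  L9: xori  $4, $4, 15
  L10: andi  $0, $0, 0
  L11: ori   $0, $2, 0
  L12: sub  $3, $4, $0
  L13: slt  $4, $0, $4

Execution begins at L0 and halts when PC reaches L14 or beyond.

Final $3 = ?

2

#0 addi  $0, $0, 14 ; 0/9/0/14/9
#1 sub  $4, $0, $0 ; 0/9/0/14/0
#2 slti  $1, $2, 12 ; 0/1/0/14/0
#3 beq  $0, $2, L7 ; 0/1/0/14/0 ; →target
#4 ori   $4, $2, 13 ; 0/1/0/14/13
#7 add  $3, $4, $0 ; 0/1/0/13/13
#8 beq  $0, $1, L11 ; 0/1/0/13/13 ; →fallthru
#9 xori  $4, $4, 15 ; 0/1/0/13/2
#10 andi  $0, $0, 0 ; 0/1/0/13/2
#11 ori   $0, $2, 0 ; 0/1/0/13/2
#12 sub  $3, $4, $0 ; 0/1/0/2/2
#13 slt  $4, $0, $4 ; 0/1/0/2/1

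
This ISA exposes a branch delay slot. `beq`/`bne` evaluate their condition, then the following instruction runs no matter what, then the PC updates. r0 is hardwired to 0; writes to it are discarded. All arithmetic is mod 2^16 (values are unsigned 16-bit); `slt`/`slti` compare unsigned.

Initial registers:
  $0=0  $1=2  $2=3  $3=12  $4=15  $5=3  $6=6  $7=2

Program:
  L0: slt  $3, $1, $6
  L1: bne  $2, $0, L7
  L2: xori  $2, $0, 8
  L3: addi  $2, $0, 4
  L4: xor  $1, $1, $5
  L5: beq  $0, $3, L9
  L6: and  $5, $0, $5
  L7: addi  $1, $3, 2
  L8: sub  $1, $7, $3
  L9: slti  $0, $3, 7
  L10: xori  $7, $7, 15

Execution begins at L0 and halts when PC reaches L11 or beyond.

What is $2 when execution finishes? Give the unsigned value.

8

  step pc=0: slt  $3, $1, $6  regs=(0,2,3,1,15,3,6,2)
  step pc=1: bne  $2, $0, L7  cond=T  regs=(0,2,3,1,15,3,6,2)
  step pc=2: xori  $2, $0, 8  regs=(0,2,8,1,15,3,6,2)
  step pc=7: addi  $1, $3, 2  regs=(0,3,8,1,15,3,6,2)
  step pc=8: sub  $1, $7, $3  regs=(0,1,8,1,15,3,6,2)
  step pc=9: slti  $0, $3, 7  regs=(0,1,8,1,15,3,6,2)
  step pc=10: xori  $7, $7, 15  regs=(0,1,8,1,15,3,6,13)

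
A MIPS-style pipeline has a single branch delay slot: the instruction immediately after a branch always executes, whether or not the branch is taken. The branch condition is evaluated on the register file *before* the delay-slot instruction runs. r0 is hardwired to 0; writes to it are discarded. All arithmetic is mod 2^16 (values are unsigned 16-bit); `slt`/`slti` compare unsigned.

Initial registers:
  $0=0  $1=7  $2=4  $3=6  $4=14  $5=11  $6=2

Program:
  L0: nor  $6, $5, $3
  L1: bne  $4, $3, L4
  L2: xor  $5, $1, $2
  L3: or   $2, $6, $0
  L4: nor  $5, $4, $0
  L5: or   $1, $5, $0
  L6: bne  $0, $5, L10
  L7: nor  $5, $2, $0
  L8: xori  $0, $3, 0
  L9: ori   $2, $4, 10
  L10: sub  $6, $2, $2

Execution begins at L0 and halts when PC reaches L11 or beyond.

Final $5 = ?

65531

PC=0  nor  $6, $5, $3        | $0=0 $1=7 $2=4 $3=6 $4=14 $5=11 $6=65520
PC=1  bne  $4, $3, L4        | $0=0 $1=7 $2=4 $3=6 $4=14 $5=11 $6=65520  [TAKEN]
PC=2  xor  $5, $1, $2        | $0=0 $1=7 $2=4 $3=6 $4=14 $5=3 $6=65520
PC=4  nor  $5, $4, $0        | $0=0 $1=7 $2=4 $3=6 $4=14 $5=65521 $6=65520
PC=5  or   $1, $5, $0        | $0=0 $1=65521 $2=4 $3=6 $4=14 $5=65521 $6=65520
PC=6  bne  $0, $5, L10       | $0=0 $1=65521 $2=4 $3=6 $4=14 $5=65521 $6=65520  [TAKEN]
PC=7  nor  $5, $2, $0        | $0=0 $1=65521 $2=4 $3=6 $4=14 $5=65531 $6=65520
PC=10 sub  $6, $2, $2        | $0=0 $1=65521 $2=4 $3=6 $4=14 $5=65531 $6=0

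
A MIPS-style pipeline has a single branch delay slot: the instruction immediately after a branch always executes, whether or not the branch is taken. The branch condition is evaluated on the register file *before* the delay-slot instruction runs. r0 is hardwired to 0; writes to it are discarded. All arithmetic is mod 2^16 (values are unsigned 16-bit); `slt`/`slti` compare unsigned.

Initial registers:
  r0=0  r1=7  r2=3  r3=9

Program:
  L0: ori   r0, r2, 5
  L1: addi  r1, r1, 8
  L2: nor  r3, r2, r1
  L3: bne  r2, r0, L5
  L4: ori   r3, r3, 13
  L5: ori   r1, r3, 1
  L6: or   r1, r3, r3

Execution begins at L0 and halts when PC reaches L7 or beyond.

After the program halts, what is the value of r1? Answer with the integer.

65533

[0] ori   r0, r2, 5  →  {r0:0, r1:7, r2:3, r3:9}
[1] addi  r1, r1, 8  →  {r0:0, r1:15, r2:3, r3:9}
[2] nor  r3, r2, r1  →  {r0:0, r1:15, r2:3, r3:65520}
[3] bne  r2, r0, L5  →  {r0:0, r1:15, r2:3, r3:65520}  ⟨branch taken⟩
[4] ori   r3, r3, 13  →  {r0:0, r1:15, r2:3, r3:65533}
[5] ori   r1, r3, 1  →  {r0:0, r1:65533, r2:3, r3:65533}
[6] or   r1, r3, r3  →  {r0:0, r1:65533, r2:3, r3:65533}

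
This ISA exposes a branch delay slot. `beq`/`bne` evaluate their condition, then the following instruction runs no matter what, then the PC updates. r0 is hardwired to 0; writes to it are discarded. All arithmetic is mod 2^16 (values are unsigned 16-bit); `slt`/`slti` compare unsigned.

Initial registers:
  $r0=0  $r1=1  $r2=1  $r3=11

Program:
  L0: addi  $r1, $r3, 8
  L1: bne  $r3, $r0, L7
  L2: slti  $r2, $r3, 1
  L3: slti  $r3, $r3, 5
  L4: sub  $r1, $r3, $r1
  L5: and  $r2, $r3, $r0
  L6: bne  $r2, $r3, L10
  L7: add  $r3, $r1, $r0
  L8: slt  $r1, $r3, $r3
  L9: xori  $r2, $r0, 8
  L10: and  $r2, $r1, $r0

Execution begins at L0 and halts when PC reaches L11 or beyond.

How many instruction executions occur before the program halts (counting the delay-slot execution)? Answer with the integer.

7

PC=0  addi  $r1, $r3, 8      | $r0=0 $r1=19 $r2=1 $r3=11
PC=1  bne  $r3, $r0, L7      | $r0=0 $r1=19 $r2=1 $r3=11  [TAKEN]
PC=2  slti  $r2, $r3, 1      | $r0=0 $r1=19 $r2=0 $r3=11
PC=7  add  $r3, $r1, $r0     | $r0=0 $r1=19 $r2=0 $r3=19
PC=8  slt  $r1, $r3, $r3     | $r0=0 $r1=0 $r2=0 $r3=19
PC=9  xori  $r2, $r0, 8      | $r0=0 $r1=0 $r2=8 $r3=19
PC=10 and  $r2, $r1, $r0     | $r0=0 $r1=0 $r2=0 $r3=19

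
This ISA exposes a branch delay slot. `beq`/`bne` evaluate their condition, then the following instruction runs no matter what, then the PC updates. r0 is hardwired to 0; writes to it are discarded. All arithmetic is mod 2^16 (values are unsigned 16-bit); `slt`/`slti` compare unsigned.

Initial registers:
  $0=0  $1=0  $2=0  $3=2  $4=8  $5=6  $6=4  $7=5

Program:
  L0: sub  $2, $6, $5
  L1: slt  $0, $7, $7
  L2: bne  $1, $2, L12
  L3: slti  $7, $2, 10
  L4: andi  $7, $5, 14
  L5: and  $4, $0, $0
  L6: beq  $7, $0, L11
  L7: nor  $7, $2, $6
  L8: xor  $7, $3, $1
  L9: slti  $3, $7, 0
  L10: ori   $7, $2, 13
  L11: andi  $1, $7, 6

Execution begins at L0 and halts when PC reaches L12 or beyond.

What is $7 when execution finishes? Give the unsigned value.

PC=0  sub  $2, $6, $5        | $0=0 $1=0 $2=65534 $3=2 $4=8 $5=6 $6=4 $7=5
PC=1  slt  $0, $7, $7        | $0=0 $1=0 $2=65534 $3=2 $4=8 $5=6 $6=4 $7=5
PC=2  bne  $1, $2, L12       | $0=0 $1=0 $2=65534 $3=2 $4=8 $5=6 $6=4 $7=5  [TAKEN]
PC=3  slti  $7, $2, 10       | $0=0 $1=0 $2=65534 $3=2 $4=8 $5=6 $6=4 $7=0

0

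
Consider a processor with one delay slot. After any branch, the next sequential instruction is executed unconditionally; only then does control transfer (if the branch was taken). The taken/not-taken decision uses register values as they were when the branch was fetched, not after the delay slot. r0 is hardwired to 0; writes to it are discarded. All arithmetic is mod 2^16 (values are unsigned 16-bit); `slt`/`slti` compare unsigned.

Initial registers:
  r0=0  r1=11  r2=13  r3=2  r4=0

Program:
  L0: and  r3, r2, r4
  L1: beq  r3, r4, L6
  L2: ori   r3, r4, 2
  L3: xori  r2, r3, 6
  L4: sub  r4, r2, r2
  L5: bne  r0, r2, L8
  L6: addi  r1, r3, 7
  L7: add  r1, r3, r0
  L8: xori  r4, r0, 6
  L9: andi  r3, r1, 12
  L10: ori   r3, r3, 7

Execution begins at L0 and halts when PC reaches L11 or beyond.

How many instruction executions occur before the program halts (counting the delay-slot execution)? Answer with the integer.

PC=0  and  r3, r2, r4        | r0=0 r1=11 r2=13 r3=0 r4=0
PC=1  beq  r3, r4, L6        | r0=0 r1=11 r2=13 r3=0 r4=0  [TAKEN]
PC=2  ori   r3, r4, 2        | r0=0 r1=11 r2=13 r3=2 r4=0
PC=6  addi  r1, r3, 7        | r0=0 r1=9 r2=13 r3=2 r4=0
PC=7  add  r1, r3, r0        | r0=0 r1=2 r2=13 r3=2 r4=0
PC=8  xori  r4, r0, 6        | r0=0 r1=2 r2=13 r3=2 r4=6
PC=9  andi  r3, r1, 12       | r0=0 r1=2 r2=13 r3=0 r4=6
PC=10 ori   r3, r3, 7        | r0=0 r1=2 r2=13 r3=7 r4=6

8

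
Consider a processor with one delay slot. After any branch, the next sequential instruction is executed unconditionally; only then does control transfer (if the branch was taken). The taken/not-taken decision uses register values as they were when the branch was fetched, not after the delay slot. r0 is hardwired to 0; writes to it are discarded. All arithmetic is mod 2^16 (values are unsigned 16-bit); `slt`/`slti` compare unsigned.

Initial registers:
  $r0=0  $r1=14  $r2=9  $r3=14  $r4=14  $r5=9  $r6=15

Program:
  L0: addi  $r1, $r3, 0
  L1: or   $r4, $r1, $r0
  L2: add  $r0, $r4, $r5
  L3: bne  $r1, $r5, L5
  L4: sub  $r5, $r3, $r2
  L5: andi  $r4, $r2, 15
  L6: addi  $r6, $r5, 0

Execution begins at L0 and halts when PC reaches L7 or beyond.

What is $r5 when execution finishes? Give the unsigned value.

5

[0] addi  $r1, $r3, 0  →  {$r0:0, $r1:14, $r2:9, $r3:14, $r4:14, $r5:9, $r6:15}
[1] or   $r4, $r1, $r0  →  {$r0:0, $r1:14, $r2:9, $r3:14, $r4:14, $r5:9, $r6:15}
[2] add  $r0, $r4, $r5  →  {$r0:0, $r1:14, $r2:9, $r3:14, $r4:14, $r5:9, $r6:15}
[3] bne  $r1, $r5, L5  →  {$r0:0, $r1:14, $r2:9, $r3:14, $r4:14, $r5:9, $r6:15}  ⟨branch taken⟩
[4] sub  $r5, $r3, $r2  →  {$r0:0, $r1:14, $r2:9, $r3:14, $r4:14, $r5:5, $r6:15}
[5] andi  $r4, $r2, 15  →  {$r0:0, $r1:14, $r2:9, $r3:14, $r4:9, $r5:5, $r6:15}
[6] addi  $r6, $r5, 0  →  {$r0:0, $r1:14, $r2:9, $r3:14, $r4:9, $r5:5, $r6:5}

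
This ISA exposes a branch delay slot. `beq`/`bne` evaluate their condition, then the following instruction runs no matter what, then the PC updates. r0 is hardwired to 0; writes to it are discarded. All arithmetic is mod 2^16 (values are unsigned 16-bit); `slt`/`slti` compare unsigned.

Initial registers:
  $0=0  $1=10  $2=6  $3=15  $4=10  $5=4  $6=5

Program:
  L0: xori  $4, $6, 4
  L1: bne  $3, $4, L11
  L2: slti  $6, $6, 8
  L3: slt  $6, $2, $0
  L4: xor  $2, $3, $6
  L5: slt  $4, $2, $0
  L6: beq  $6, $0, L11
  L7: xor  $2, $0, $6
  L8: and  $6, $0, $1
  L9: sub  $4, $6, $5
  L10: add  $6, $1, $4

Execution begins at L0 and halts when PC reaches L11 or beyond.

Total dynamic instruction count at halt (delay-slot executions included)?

PC=0  xori  $4, $6, 4        | $0=0 $1=10 $2=6 $3=15 $4=1 $5=4 $6=5
PC=1  bne  $3, $4, L11       | $0=0 $1=10 $2=6 $3=15 $4=1 $5=4 $6=5  [TAKEN]
PC=2  slti  $6, $6, 8        | $0=0 $1=10 $2=6 $3=15 $4=1 $5=4 $6=1

3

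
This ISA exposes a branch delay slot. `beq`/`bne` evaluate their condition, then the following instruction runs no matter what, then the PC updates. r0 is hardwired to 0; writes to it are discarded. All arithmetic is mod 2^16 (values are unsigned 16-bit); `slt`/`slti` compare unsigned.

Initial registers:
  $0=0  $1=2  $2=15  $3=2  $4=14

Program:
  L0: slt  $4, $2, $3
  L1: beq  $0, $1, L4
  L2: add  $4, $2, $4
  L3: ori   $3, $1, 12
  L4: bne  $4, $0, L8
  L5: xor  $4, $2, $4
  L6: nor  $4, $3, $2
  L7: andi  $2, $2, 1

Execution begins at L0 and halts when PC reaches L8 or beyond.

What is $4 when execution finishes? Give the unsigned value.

0

[0] slt  $4, $2, $3  →  {$0:0, $1:2, $2:15, $3:2, $4:0}
[1] beq  $0, $1, L4  →  {$0:0, $1:2, $2:15, $3:2, $4:0}  ⟨branch fallthrough⟩
[2] add  $4, $2, $4  →  {$0:0, $1:2, $2:15, $3:2, $4:15}
[3] ori   $3, $1, 12  →  {$0:0, $1:2, $2:15, $3:14, $4:15}
[4] bne  $4, $0, L8  →  {$0:0, $1:2, $2:15, $3:14, $4:15}  ⟨branch taken⟩
[5] xor  $4, $2, $4  →  {$0:0, $1:2, $2:15, $3:14, $4:0}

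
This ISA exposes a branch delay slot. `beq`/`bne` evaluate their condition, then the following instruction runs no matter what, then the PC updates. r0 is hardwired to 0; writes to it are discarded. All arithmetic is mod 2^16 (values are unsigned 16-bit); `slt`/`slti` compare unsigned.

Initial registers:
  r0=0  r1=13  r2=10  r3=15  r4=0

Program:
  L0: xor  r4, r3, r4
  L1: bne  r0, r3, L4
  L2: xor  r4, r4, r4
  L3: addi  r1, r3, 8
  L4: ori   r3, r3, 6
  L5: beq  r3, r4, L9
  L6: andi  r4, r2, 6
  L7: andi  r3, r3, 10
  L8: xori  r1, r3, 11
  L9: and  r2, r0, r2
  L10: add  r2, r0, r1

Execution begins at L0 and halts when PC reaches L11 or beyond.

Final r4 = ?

[0] xor  r4, r3, r4  →  {r0:0, r1:13, r2:10, r3:15, r4:15}
[1] bne  r0, r3, L4  →  {r0:0, r1:13, r2:10, r3:15, r4:15}  ⟨branch taken⟩
[2] xor  r4, r4, r4  →  {r0:0, r1:13, r2:10, r3:15, r4:0}
[4] ori   r3, r3, 6  →  {r0:0, r1:13, r2:10, r3:15, r4:0}
[5] beq  r3, r4, L9  →  {r0:0, r1:13, r2:10, r3:15, r4:0}  ⟨branch fallthrough⟩
[6] andi  r4, r2, 6  →  {r0:0, r1:13, r2:10, r3:15, r4:2}
[7] andi  r3, r3, 10  →  {r0:0, r1:13, r2:10, r3:10, r4:2}
[8] xori  r1, r3, 11  →  {r0:0, r1:1, r2:10, r3:10, r4:2}
[9] and  r2, r0, r2  →  {r0:0, r1:1, r2:0, r3:10, r4:2}
[10] add  r2, r0, r1  →  {r0:0, r1:1, r2:1, r3:10, r4:2}

2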